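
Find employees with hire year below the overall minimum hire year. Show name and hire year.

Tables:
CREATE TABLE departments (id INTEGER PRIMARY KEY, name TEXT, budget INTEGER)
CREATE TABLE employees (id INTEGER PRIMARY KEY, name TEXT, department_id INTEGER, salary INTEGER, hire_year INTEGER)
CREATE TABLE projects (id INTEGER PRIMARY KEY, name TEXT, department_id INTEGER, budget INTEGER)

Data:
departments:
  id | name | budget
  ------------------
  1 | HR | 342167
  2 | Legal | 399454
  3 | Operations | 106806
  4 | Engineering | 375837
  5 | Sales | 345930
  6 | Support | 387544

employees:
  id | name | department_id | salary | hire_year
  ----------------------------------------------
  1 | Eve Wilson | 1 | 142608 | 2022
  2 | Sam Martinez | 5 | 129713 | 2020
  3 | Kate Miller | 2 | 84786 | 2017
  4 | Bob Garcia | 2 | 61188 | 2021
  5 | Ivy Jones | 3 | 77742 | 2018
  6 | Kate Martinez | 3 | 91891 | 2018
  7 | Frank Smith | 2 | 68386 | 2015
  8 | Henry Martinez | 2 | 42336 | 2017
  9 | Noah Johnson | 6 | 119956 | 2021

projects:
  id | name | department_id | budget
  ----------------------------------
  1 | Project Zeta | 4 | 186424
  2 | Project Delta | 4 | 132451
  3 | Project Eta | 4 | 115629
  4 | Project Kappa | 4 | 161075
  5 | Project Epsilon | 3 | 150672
SELECT name, hire_year FROM employees WHERE hire_year < (SELECT MIN(hire_year) FROM employees)

Execution result:
(no rows)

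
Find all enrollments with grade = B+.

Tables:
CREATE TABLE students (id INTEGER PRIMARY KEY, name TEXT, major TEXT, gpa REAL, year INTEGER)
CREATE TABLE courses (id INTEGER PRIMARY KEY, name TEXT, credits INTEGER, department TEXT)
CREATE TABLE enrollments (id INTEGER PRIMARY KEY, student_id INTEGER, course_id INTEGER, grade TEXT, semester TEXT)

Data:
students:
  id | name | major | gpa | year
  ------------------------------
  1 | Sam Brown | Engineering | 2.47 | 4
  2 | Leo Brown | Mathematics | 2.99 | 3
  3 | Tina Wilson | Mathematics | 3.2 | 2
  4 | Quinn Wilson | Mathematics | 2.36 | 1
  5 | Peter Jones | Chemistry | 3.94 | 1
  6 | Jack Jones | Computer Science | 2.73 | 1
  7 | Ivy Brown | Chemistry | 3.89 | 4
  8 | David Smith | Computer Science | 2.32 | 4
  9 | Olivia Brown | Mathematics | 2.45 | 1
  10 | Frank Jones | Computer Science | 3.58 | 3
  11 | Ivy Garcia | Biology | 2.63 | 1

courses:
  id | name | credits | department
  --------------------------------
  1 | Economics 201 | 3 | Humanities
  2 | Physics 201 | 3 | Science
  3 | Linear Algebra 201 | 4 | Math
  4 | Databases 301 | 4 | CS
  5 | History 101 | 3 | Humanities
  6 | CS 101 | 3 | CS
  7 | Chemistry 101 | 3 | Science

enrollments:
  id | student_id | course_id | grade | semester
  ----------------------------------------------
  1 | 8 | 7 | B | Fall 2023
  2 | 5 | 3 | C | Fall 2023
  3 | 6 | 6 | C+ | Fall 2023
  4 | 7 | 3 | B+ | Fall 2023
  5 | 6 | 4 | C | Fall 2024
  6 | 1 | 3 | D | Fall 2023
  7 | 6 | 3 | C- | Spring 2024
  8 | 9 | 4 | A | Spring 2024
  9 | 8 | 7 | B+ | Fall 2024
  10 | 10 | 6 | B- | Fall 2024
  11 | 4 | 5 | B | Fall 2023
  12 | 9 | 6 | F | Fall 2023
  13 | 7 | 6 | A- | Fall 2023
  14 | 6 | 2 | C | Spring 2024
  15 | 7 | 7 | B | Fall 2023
SELECT id, grade FROM enrollments WHERE grade = 'B+'

Execution result:
id | grade
4 | B+
9 | B+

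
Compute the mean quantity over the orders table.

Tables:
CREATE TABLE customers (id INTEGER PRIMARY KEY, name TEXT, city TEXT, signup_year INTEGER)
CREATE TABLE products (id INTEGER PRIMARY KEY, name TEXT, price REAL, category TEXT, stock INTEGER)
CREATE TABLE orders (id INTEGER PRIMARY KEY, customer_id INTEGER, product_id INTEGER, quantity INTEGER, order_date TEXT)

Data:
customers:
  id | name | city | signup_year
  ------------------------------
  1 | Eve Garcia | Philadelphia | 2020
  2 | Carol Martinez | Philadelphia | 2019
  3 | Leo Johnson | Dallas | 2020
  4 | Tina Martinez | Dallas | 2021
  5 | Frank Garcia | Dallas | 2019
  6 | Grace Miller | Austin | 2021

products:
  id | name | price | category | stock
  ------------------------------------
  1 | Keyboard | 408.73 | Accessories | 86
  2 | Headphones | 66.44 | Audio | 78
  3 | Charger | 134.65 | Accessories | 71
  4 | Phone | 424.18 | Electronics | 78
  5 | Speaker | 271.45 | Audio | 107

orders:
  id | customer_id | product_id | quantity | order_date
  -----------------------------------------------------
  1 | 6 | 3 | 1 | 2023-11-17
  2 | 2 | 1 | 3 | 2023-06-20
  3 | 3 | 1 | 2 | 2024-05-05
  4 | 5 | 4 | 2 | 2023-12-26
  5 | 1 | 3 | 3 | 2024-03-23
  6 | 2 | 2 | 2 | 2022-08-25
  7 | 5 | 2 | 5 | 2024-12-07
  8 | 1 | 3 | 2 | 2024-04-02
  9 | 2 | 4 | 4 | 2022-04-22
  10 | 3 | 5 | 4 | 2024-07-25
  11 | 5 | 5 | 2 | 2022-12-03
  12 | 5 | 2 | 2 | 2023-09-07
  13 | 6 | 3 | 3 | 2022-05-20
SELECT AVG(quantity) FROM orders

Execution result:
2.69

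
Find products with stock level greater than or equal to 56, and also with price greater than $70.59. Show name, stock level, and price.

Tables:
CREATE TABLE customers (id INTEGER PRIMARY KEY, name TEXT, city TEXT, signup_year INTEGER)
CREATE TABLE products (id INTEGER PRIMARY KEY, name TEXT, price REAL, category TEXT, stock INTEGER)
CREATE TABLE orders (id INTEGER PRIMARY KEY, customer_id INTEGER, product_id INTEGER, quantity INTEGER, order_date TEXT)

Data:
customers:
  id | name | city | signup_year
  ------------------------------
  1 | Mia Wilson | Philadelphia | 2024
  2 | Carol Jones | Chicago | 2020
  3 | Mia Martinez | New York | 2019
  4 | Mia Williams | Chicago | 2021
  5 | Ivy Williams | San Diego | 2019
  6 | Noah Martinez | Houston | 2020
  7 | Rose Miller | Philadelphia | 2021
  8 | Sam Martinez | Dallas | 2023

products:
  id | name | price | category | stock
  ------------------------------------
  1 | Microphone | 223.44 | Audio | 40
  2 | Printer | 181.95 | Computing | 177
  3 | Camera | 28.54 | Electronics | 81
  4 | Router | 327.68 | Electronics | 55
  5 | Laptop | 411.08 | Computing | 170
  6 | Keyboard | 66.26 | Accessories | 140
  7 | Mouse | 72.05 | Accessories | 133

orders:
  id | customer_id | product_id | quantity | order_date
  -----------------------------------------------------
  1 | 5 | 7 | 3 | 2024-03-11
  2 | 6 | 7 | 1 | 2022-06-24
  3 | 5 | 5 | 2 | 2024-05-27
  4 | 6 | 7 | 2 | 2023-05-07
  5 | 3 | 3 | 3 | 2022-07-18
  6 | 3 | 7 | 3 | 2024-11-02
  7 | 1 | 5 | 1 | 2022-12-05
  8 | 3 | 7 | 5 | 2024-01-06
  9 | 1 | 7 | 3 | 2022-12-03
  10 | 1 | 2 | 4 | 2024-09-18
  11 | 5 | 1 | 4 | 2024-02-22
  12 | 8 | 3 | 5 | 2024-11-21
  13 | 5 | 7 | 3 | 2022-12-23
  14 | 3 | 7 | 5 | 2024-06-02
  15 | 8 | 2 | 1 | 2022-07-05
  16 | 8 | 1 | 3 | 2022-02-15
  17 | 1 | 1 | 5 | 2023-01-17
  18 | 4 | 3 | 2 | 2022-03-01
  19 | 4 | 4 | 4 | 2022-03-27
SELECT name, stock, price FROM products WHERE stock >= 56 AND price > 70.59

Execution result:
name | stock | price
Printer | 177 | 181.95
Laptop | 170 | 411.08
Mouse | 133 | 72.05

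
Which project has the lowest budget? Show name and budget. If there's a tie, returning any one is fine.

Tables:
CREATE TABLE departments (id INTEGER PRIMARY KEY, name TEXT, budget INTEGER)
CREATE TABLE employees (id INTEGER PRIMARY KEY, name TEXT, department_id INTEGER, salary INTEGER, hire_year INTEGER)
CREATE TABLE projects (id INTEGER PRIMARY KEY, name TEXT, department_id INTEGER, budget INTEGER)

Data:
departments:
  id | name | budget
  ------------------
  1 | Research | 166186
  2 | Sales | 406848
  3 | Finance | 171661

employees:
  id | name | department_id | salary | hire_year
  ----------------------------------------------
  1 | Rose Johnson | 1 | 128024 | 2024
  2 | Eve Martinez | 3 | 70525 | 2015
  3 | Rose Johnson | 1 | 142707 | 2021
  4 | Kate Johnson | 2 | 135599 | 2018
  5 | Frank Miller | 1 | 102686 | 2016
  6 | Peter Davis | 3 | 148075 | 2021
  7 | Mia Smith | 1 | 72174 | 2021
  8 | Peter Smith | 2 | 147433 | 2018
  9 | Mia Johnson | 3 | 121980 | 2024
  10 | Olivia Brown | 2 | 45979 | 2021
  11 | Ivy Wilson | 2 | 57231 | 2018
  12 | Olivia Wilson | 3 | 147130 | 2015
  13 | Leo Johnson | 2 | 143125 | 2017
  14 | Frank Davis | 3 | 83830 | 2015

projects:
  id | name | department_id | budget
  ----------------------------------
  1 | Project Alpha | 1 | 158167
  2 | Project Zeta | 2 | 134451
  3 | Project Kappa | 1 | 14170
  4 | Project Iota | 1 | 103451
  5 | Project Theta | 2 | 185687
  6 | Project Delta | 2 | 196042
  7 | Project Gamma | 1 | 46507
SELECT name, budget FROM projects ORDER BY budget ASC LIMIT 1

Execution result:
name | budget
Project Kappa | 14170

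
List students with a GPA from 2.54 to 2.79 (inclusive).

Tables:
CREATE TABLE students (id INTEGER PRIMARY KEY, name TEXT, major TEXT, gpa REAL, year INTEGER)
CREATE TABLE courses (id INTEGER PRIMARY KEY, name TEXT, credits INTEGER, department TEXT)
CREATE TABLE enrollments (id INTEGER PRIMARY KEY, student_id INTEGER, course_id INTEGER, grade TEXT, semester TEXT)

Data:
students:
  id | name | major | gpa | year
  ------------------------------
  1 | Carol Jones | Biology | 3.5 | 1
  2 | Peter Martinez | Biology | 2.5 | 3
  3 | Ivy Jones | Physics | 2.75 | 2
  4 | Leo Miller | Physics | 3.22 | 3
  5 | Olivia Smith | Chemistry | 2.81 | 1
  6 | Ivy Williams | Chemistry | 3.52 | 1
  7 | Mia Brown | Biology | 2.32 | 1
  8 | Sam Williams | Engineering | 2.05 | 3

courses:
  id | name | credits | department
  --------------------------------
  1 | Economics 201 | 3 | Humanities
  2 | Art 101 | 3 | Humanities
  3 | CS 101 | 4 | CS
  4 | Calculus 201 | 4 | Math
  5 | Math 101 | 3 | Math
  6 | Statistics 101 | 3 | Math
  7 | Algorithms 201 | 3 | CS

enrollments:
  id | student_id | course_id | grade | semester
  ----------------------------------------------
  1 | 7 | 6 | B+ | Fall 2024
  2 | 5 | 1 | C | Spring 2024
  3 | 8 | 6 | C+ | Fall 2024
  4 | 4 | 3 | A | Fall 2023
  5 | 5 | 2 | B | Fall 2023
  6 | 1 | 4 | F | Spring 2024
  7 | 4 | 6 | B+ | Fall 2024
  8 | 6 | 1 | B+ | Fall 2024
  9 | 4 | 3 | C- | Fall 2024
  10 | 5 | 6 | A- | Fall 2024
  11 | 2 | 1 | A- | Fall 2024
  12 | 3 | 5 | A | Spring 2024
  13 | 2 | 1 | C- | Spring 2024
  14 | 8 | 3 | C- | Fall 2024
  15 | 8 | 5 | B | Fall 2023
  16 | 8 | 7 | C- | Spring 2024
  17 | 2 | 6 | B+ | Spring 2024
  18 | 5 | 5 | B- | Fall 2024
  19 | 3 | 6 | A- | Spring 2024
SELECT name, gpa FROM students WHERE gpa BETWEEN 2.54 AND 2.79

Execution result:
name | gpa
Ivy Jones | 2.75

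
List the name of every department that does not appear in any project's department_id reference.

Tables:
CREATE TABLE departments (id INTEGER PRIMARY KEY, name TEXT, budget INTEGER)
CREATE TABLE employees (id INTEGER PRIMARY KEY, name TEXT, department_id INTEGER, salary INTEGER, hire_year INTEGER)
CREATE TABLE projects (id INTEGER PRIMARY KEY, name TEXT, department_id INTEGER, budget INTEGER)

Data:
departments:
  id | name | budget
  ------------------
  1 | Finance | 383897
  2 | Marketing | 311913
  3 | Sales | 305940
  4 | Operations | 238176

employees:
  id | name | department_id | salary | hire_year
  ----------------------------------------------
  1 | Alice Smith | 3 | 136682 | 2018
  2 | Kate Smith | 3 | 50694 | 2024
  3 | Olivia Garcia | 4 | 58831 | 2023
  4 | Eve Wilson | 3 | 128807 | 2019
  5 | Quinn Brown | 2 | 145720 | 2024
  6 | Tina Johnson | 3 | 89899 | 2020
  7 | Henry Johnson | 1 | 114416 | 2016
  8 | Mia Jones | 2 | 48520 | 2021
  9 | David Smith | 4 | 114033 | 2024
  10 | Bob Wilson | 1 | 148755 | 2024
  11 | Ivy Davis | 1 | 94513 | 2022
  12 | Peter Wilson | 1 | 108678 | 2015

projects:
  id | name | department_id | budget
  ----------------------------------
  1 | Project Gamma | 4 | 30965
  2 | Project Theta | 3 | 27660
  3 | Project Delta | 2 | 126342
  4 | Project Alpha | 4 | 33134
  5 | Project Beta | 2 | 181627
SELECT p.name FROM departments p LEFT JOIN projects c ON c.department_id = p.id WHERE c.id IS NULL

Execution result:
Finance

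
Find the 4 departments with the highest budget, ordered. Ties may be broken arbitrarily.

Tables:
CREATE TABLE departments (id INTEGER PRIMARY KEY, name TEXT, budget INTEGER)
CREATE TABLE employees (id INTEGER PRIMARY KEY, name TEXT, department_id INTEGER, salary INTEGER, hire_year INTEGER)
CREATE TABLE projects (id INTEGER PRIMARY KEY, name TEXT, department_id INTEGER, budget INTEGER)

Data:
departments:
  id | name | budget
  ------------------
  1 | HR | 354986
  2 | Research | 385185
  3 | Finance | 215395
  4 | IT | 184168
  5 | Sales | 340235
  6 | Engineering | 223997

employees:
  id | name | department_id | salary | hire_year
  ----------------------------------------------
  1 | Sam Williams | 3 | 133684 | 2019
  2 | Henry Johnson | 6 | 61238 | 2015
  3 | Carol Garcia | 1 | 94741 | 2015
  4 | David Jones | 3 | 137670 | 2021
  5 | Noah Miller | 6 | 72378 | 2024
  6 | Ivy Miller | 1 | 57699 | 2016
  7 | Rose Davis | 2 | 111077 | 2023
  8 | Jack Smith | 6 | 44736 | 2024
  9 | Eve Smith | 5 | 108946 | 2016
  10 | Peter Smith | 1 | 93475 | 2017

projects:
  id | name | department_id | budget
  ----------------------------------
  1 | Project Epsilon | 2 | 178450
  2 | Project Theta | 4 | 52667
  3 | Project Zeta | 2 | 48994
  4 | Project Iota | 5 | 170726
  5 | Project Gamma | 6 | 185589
SELECT name, budget FROM departments ORDER BY budget DESC LIMIT 4

Execution result:
name | budget
Research | 385185
HR | 354986
Sales | 340235
Engineering | 223997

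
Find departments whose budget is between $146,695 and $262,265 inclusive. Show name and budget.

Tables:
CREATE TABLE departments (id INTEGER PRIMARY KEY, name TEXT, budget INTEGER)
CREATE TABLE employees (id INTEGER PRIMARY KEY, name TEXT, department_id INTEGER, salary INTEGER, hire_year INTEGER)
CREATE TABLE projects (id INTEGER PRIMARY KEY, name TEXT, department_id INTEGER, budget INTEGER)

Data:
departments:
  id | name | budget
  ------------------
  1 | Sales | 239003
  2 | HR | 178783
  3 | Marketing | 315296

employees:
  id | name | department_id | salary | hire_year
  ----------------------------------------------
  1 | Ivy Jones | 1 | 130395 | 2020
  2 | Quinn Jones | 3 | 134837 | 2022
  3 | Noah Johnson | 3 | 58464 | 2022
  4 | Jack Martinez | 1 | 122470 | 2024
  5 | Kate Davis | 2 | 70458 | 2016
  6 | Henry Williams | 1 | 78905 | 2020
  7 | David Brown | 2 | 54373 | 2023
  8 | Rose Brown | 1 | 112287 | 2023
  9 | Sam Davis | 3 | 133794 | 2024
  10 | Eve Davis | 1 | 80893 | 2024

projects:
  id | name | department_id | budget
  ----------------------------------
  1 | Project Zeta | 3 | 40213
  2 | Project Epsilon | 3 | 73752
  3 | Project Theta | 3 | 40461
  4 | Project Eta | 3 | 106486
SELECT name, budget FROM departments WHERE budget BETWEEN 146695 AND 262265

Execution result:
name | budget
Sales | 239003
HR | 178783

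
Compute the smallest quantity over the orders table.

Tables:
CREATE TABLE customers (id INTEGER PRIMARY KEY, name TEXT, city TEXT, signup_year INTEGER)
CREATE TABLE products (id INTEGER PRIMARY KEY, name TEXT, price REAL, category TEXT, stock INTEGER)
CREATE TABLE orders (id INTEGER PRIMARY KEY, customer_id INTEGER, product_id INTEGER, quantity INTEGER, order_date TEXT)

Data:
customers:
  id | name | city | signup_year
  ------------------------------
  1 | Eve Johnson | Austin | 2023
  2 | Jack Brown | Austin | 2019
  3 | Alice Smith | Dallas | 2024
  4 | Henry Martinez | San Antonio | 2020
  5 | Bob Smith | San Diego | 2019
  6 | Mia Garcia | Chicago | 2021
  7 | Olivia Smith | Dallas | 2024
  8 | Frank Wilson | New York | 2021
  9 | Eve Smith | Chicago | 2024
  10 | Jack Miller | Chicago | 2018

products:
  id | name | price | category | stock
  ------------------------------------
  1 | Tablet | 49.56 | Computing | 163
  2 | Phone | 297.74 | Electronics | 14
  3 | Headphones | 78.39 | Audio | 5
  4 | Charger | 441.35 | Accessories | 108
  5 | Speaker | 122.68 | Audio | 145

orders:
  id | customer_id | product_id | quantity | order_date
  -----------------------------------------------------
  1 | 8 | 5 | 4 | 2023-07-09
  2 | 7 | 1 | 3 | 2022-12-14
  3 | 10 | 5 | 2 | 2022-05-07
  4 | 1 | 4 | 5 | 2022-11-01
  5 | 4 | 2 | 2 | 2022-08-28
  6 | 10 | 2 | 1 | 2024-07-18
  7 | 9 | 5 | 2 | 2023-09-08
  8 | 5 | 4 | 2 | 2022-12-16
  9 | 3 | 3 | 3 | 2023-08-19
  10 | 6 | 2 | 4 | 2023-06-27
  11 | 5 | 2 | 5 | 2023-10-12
SELECT MIN(quantity) FROM orders

Execution result:
1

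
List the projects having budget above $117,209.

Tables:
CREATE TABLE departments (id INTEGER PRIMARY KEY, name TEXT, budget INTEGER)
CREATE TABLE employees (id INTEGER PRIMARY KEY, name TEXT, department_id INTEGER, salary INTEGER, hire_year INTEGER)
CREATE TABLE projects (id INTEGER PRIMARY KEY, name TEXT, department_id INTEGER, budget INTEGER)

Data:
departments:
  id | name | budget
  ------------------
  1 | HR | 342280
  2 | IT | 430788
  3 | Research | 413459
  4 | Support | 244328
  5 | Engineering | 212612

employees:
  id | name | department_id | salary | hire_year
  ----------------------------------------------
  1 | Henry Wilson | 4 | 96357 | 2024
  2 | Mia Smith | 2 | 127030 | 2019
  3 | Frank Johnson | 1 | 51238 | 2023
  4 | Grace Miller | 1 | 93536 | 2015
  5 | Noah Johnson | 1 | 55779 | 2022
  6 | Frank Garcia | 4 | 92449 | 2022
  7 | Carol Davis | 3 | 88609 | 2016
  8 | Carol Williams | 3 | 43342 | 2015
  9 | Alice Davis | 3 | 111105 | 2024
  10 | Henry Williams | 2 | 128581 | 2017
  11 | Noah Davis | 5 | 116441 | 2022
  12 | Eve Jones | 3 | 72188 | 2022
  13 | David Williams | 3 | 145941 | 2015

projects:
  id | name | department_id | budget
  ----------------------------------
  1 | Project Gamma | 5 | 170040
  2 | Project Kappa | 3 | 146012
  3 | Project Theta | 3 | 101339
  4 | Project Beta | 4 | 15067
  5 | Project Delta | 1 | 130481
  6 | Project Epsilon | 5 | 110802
SELECT name, budget FROM projects WHERE budget > 117209

Execution result:
name | budget
Project Gamma | 170040
Project Kappa | 146012
Project Delta | 130481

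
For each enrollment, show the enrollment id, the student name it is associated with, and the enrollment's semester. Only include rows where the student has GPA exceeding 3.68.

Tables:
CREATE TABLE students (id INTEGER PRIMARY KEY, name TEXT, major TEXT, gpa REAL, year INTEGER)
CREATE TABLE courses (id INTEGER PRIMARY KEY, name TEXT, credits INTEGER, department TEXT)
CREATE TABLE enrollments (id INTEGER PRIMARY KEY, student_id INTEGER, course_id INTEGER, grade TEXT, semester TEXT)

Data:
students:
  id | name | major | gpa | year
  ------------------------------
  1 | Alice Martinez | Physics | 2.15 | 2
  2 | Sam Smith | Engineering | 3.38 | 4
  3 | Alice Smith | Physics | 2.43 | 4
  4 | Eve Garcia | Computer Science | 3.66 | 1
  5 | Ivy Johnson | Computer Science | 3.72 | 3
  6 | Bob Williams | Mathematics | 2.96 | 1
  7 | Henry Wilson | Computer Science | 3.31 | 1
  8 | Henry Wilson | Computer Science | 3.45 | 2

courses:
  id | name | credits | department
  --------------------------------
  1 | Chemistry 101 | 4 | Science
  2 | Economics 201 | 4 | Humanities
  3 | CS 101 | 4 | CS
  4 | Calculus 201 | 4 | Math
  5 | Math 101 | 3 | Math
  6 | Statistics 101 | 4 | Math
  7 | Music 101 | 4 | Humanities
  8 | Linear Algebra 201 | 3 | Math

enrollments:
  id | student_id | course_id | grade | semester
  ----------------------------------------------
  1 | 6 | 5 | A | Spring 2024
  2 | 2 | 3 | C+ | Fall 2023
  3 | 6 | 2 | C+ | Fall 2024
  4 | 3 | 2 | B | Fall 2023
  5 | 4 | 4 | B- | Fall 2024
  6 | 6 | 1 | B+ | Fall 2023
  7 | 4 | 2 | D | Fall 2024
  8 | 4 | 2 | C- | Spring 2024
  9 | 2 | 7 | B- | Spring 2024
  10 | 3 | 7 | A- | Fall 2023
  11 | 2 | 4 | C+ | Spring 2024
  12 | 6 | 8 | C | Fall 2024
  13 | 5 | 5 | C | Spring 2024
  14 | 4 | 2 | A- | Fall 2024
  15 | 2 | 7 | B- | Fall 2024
SELECT c.id, p.name AS student, c.semester FROM enrollments c JOIN students p ON c.student_id = p.id WHERE p.gpa > 3.68

Execution result:
id | student | semester
13 | Ivy Johnson | Spring 2024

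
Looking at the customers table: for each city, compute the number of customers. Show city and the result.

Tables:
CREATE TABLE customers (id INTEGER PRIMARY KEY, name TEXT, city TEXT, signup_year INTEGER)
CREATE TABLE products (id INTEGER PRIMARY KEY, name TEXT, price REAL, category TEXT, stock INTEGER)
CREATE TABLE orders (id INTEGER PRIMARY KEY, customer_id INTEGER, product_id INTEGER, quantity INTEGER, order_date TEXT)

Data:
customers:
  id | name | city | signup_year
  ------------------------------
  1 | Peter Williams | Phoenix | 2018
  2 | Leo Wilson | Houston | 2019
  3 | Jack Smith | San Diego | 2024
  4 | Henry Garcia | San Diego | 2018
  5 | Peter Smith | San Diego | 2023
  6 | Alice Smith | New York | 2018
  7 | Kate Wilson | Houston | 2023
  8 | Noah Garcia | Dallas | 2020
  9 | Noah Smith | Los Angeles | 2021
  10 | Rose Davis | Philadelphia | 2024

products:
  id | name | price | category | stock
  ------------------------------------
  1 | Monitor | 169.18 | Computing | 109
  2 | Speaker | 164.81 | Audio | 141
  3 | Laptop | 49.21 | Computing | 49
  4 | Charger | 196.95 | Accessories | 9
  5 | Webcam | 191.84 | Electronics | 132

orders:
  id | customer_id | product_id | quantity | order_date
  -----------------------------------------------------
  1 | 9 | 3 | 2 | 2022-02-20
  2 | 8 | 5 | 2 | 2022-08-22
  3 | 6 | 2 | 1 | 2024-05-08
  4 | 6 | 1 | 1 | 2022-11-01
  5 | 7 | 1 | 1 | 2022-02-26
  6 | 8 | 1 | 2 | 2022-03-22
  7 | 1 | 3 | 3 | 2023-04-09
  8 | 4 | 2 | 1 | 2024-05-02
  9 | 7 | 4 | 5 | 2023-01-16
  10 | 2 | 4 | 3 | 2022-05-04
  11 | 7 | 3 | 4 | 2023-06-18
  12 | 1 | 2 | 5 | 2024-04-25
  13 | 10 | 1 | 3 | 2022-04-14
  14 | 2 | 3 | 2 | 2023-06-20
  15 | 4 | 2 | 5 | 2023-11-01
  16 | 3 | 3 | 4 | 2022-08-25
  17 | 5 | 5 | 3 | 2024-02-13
SELECT city, COUNT(*) AS n FROM customers GROUP BY city

Execution result:
city | n
Dallas | 1
Houston | 2
Los Angeles | 1
New York | 1
Philadelphia | 1
Phoenix | 1
San Diego | 3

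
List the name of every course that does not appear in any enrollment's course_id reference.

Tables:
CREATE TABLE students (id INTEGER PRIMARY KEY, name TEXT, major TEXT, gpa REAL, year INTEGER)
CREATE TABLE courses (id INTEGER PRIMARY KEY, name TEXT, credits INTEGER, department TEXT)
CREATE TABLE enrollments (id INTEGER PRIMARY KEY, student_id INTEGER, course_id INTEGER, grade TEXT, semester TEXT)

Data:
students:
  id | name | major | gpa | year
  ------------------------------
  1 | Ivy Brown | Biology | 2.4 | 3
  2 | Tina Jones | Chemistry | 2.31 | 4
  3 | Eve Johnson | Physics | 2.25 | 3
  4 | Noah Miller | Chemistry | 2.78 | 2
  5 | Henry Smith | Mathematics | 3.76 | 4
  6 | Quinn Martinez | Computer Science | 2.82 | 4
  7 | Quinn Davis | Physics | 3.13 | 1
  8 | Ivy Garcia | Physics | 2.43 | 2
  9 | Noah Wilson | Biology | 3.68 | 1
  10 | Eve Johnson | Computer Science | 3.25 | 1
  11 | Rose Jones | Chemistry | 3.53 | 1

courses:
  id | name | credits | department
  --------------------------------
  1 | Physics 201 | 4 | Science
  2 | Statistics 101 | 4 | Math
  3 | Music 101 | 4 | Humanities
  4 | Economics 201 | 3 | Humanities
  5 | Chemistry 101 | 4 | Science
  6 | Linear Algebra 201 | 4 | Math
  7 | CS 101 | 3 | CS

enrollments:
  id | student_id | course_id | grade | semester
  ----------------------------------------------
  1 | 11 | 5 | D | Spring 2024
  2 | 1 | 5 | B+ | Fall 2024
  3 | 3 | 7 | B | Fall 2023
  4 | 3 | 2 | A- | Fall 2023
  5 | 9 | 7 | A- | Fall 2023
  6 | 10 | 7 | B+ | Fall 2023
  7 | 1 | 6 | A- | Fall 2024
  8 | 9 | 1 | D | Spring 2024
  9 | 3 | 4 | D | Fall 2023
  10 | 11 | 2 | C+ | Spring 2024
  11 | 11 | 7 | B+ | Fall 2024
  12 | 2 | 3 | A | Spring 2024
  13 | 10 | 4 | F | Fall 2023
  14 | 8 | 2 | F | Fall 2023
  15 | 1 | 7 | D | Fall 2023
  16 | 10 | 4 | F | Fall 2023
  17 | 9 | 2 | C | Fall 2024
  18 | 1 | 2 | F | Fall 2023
SELECT p.name FROM courses p LEFT JOIN enrollments c ON c.course_id = p.id WHERE c.id IS NULL

Execution result:
(no rows)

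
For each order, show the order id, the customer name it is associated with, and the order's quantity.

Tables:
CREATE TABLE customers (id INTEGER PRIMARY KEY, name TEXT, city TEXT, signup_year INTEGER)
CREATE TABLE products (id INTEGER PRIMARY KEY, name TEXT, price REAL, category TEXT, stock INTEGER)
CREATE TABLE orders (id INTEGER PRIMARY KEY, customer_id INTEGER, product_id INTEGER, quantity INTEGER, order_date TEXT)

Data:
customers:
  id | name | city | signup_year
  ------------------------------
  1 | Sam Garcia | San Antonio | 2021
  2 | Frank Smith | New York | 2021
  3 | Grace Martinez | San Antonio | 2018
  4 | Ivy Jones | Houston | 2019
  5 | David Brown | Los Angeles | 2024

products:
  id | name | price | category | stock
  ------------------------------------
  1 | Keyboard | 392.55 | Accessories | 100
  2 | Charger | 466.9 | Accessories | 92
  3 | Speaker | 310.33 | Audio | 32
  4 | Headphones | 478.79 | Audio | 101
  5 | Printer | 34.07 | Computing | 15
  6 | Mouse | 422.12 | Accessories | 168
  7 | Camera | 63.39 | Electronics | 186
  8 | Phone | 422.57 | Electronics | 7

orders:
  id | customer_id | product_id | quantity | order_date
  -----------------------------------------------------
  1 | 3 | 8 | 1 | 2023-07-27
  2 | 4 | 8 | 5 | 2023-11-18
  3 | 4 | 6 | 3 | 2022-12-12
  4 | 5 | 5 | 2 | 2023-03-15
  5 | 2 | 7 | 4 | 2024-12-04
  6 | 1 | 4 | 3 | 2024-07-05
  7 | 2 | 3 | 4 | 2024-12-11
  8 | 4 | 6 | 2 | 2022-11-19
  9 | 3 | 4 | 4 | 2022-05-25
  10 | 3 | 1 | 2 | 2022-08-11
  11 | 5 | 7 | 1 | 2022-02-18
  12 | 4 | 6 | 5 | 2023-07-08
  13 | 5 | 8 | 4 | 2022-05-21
SELECT c.id, p.name AS customer, c.quantity FROM orders c JOIN customers p ON c.customer_id = p.id

Execution result:
id | customer | quantity
1 | Grace Martinez | 1
2 | Ivy Jones | 5
3 | Ivy Jones | 3
4 | David Brown | 2
5 | Frank Smith | 4
6 | Sam Garcia | 3
7 | Frank Smith | 4
8 | Ivy Jones | 2
9 | Grace Martinez | 4
10 | Grace Martinez | 2
11 | David Brown | 1
12 | Ivy Jones | 5
13 | David Brown | 4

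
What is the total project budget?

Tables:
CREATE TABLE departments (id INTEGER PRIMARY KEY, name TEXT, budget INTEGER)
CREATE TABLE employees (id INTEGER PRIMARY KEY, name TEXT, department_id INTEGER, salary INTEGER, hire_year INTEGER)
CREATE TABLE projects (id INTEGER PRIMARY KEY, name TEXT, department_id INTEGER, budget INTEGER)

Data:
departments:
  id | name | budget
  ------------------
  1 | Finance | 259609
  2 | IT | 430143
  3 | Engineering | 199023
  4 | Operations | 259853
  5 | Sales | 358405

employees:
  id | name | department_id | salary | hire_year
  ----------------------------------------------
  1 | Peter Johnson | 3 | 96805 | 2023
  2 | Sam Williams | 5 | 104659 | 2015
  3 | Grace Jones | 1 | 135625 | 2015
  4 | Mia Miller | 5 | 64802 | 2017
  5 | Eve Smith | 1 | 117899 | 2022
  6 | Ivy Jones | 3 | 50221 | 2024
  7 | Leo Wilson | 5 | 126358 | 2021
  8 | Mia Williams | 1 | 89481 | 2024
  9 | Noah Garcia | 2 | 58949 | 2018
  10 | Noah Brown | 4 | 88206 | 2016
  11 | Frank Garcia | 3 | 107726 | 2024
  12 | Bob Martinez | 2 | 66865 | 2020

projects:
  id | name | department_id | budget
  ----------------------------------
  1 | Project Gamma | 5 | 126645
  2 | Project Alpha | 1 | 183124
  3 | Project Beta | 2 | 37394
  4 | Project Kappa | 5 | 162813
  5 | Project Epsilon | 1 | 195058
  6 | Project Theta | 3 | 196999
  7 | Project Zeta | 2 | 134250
SELECT SUM(budget) FROM projects

Execution result:
1036283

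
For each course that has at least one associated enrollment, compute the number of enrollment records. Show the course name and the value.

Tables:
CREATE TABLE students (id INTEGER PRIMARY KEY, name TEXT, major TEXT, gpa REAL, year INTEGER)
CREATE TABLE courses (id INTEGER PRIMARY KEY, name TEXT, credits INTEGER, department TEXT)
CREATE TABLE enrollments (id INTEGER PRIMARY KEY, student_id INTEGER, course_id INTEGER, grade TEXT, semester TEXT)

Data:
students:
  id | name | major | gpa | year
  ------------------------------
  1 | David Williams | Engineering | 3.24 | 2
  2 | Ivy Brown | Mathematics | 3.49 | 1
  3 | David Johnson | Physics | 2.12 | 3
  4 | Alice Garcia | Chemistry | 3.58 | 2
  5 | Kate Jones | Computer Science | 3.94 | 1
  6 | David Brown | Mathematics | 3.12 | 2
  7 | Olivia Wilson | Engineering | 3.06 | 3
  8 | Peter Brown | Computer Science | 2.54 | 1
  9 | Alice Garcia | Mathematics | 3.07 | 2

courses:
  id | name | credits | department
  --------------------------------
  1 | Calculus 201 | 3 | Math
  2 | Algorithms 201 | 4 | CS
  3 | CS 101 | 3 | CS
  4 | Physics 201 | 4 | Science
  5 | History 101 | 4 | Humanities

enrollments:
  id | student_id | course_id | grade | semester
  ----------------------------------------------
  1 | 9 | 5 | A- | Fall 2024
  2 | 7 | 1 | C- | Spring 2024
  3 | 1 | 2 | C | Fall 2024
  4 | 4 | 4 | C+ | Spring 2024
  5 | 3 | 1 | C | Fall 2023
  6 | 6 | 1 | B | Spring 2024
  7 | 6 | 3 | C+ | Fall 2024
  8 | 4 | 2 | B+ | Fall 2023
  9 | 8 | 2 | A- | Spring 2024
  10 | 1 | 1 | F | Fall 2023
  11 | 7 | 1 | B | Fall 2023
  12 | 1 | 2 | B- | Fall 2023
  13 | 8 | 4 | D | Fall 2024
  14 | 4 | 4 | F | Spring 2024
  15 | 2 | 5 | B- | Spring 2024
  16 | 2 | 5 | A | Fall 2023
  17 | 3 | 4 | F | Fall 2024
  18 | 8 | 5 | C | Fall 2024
SELECT p.name, COUNT(*) AS n FROM enrollments c JOIN courses p ON c.course_id = p.id GROUP BY p.id, p.name

Execution result:
name | n
Calculus 201 | 5
Algorithms 201 | 4
CS 101 | 1
Physics 201 | 4
History 101 | 4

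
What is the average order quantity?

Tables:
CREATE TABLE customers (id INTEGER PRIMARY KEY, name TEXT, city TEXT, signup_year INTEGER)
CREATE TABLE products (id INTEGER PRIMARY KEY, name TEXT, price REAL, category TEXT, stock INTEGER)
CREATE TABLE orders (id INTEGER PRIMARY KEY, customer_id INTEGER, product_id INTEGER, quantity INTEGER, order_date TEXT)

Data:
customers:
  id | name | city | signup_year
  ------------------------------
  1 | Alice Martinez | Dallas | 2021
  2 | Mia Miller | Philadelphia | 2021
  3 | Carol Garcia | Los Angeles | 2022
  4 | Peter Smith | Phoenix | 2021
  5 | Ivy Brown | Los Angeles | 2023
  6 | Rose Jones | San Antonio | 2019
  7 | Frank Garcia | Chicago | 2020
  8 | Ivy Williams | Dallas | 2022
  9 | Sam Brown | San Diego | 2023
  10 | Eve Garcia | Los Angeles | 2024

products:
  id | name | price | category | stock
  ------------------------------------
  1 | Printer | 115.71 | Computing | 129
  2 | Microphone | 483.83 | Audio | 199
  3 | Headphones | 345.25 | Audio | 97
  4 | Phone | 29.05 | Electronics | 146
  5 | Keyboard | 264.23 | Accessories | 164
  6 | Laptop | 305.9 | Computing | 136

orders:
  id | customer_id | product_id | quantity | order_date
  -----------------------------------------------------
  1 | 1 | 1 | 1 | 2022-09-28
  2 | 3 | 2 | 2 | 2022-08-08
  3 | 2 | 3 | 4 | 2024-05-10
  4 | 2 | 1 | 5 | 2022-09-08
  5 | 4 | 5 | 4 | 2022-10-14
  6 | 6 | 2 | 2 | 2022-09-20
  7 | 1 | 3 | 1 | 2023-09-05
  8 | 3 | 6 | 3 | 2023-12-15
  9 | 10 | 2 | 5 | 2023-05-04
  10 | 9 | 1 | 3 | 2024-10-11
SELECT AVG(quantity) FROM orders

Execution result:
3.00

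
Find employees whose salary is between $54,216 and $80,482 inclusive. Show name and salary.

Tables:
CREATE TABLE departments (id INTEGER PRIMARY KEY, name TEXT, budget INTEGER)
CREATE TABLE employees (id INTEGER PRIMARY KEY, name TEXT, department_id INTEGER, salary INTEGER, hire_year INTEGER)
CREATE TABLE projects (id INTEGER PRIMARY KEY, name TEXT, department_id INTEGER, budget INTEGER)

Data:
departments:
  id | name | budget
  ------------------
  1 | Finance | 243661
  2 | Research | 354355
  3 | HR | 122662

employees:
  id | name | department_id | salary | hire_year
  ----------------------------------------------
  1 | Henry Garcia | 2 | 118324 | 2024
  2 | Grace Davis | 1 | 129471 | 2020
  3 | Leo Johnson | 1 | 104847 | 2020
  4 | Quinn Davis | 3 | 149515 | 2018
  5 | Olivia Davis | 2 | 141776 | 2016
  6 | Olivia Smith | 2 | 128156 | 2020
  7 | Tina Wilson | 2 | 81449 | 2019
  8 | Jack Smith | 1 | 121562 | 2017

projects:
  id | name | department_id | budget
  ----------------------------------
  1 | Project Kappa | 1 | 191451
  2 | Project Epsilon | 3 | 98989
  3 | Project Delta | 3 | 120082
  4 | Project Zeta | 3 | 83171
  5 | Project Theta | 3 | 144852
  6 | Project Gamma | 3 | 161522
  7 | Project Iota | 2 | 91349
SELECT name, salary FROM employees WHERE salary BETWEEN 54216 AND 80482

Execution result:
(no rows)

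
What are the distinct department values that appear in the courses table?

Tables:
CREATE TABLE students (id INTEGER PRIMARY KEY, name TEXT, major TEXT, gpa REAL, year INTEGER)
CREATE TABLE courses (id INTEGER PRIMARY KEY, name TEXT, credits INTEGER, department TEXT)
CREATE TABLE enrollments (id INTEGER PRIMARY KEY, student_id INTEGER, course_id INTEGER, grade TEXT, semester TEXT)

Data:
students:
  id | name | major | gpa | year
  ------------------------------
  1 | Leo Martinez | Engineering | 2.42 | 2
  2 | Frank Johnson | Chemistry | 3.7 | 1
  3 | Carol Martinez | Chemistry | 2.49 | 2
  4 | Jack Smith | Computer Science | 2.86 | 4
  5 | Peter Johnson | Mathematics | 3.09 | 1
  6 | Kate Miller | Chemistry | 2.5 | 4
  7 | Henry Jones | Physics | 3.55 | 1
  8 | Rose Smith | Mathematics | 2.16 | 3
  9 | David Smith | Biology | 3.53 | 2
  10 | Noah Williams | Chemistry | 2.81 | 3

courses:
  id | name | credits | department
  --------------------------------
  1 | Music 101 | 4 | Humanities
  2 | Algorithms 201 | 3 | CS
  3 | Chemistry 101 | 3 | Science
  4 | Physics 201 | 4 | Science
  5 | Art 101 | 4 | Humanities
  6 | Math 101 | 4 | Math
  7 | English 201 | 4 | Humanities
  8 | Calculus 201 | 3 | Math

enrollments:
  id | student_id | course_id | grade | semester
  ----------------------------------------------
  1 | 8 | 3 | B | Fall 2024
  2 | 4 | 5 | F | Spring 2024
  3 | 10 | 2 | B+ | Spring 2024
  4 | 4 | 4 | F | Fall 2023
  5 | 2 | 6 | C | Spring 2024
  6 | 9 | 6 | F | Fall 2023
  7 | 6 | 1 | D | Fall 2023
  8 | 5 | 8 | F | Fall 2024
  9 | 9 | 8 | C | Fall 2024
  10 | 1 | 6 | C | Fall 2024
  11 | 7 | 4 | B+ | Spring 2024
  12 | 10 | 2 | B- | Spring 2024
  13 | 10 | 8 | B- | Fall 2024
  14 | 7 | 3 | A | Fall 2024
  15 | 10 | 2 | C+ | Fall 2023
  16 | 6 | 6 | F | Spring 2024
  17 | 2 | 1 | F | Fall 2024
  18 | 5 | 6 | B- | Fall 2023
SELECT DISTINCT department FROM courses

Execution result:
department
Humanities
CS
Science
Math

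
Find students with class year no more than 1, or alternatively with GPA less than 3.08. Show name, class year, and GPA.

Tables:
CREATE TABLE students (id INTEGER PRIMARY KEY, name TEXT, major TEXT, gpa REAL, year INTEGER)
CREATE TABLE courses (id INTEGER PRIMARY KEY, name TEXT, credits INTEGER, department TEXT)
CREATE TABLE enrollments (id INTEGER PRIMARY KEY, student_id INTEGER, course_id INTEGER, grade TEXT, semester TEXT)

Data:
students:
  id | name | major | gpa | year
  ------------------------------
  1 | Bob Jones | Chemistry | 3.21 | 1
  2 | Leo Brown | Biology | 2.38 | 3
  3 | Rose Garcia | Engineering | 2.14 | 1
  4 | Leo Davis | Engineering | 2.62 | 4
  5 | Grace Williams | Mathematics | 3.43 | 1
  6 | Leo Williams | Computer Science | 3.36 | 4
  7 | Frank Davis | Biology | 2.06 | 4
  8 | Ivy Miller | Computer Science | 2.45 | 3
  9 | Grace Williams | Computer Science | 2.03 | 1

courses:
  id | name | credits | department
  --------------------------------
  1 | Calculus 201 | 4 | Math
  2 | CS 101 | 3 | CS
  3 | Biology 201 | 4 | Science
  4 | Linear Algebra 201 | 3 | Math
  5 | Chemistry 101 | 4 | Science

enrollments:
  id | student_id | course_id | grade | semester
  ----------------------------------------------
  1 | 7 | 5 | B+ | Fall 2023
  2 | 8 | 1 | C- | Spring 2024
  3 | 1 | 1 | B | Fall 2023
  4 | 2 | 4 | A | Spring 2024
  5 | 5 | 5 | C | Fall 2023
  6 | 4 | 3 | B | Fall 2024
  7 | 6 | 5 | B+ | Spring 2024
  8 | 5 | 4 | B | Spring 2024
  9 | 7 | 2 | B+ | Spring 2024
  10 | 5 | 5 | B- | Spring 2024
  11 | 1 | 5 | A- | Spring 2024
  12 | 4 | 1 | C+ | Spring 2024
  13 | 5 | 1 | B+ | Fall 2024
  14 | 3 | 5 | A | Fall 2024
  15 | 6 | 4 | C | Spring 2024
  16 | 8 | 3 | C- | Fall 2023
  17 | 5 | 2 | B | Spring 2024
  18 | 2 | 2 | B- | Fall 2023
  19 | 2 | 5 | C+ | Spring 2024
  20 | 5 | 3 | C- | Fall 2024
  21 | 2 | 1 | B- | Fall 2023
SELECT name, year, gpa FROM students WHERE year <= 1 OR gpa < 3.08

Execution result:
name | year | gpa
Bob Jones | 1 | 3.21
Leo Brown | 3 | 2.38
Rose Garcia | 1 | 2.14
Leo Davis | 4 | 2.62
Grace Williams | 1 | 3.43
Frank Davis | 4 | 2.06
Ivy Miller | 3 | 2.45
Grace Williams | 1 | 2.03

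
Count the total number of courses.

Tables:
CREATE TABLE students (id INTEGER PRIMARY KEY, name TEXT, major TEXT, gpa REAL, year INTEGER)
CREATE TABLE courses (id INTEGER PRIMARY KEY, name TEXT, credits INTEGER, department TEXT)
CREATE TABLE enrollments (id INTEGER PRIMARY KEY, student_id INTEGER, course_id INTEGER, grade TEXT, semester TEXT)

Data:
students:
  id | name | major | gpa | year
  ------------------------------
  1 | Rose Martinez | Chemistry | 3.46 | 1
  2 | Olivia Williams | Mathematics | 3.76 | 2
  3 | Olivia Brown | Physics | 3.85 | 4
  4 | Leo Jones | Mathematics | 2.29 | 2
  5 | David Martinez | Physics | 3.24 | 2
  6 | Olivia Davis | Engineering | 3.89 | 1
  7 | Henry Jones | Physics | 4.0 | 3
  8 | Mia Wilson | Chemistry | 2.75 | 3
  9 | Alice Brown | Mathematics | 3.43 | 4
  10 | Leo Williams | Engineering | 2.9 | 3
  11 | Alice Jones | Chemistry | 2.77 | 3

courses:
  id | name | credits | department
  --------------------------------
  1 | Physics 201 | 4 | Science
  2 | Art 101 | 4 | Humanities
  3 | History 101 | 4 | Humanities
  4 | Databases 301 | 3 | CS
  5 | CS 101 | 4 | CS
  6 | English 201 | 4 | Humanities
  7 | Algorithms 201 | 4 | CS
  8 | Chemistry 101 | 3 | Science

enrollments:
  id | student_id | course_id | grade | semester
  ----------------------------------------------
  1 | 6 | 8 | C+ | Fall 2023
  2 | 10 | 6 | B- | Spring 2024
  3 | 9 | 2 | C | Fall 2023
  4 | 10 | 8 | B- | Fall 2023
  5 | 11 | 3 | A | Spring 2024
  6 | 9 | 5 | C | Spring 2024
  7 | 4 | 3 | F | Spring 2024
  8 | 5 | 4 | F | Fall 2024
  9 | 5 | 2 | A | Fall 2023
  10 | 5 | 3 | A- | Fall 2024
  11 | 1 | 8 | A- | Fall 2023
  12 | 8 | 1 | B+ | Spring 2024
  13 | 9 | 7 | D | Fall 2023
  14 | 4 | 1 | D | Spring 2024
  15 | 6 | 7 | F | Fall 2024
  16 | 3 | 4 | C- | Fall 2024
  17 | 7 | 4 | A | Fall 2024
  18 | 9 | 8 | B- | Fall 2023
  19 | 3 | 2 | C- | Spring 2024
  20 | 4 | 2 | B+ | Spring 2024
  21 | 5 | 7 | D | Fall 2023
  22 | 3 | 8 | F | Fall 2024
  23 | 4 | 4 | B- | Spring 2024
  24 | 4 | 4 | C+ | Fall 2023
SELECT COUNT(*) FROM courses

Execution result:
8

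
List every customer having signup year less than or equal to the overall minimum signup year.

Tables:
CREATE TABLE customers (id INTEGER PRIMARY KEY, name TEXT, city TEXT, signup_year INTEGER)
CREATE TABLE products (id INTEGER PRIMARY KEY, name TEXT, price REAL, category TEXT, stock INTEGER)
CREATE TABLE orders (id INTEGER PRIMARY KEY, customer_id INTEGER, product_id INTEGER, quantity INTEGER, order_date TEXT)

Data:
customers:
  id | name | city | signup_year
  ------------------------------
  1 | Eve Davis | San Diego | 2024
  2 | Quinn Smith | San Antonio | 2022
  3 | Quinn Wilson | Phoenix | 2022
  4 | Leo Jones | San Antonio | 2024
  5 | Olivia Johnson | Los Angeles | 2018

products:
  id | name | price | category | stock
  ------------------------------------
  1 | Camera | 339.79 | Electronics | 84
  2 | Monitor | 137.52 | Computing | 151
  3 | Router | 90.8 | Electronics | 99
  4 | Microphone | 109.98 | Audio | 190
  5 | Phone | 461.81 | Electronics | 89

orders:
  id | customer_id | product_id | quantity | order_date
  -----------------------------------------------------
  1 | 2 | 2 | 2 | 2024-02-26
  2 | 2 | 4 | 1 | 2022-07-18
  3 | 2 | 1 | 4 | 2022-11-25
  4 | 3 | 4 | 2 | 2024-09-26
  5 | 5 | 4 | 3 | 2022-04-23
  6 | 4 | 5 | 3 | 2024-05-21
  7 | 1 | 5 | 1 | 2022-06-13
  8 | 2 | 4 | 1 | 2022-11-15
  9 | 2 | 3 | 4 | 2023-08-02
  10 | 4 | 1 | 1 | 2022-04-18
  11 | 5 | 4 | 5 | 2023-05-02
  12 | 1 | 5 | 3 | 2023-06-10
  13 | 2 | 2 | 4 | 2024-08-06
SELECT name, signup_year FROM customers WHERE signup_year <= (SELECT MIN(signup_year) FROM customers)

Execution result:
name | signup_year
Olivia Johnson | 2018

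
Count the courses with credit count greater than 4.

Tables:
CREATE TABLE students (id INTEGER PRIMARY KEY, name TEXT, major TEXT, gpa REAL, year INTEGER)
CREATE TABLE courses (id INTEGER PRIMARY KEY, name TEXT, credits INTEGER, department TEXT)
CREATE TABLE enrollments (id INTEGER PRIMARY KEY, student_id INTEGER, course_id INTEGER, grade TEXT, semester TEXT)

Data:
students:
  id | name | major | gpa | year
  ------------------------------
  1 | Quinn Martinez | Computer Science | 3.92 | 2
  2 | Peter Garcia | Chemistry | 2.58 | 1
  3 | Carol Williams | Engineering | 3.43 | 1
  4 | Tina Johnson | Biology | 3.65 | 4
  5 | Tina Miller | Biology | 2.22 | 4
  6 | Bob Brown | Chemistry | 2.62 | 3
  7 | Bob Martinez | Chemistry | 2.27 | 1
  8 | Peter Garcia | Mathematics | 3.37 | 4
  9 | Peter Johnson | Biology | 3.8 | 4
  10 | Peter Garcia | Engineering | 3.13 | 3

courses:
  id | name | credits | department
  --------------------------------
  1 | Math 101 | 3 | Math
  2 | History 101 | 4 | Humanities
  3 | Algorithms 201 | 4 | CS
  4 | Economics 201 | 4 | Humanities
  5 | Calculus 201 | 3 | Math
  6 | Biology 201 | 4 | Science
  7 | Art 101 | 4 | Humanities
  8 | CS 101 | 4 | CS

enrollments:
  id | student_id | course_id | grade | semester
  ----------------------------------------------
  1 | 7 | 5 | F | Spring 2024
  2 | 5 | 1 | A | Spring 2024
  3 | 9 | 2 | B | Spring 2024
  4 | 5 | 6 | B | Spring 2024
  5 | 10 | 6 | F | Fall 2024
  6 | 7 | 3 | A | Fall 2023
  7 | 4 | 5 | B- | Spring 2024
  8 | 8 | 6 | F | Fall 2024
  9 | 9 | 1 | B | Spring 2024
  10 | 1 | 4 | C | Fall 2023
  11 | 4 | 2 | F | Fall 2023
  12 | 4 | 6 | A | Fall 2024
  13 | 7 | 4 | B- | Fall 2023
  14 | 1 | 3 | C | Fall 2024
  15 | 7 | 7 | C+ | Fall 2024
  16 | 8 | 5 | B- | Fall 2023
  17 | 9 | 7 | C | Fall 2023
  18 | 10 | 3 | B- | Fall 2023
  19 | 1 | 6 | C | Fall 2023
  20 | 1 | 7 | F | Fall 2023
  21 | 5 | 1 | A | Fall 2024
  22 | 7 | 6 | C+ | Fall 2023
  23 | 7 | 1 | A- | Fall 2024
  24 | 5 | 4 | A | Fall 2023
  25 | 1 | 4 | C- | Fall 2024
SELECT COUNT(*) FROM courses WHERE credits > 4

Execution result:
0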